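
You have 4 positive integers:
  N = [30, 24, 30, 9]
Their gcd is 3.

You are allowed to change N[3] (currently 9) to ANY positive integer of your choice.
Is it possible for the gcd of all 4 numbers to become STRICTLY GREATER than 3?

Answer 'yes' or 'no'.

Current gcd = 3
gcd of all OTHER numbers (without N[3]=9): gcd([30, 24, 30]) = 6
The new gcd after any change is gcd(6, new_value).
This can be at most 6.
Since 6 > old gcd 3, the gcd CAN increase (e.g., set N[3] = 6).

Answer: yes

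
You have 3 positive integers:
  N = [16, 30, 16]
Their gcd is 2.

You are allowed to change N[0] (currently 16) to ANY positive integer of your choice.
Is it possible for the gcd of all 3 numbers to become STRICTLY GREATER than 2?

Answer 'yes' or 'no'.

Answer: no

Derivation:
Current gcd = 2
gcd of all OTHER numbers (without N[0]=16): gcd([30, 16]) = 2
The new gcd after any change is gcd(2, new_value).
This can be at most 2.
Since 2 = old gcd 2, the gcd can only stay the same or decrease.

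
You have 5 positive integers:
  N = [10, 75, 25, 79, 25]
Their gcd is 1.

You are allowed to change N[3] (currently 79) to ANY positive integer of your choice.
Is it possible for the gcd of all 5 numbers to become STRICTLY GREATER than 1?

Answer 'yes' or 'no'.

Answer: yes

Derivation:
Current gcd = 1
gcd of all OTHER numbers (without N[3]=79): gcd([10, 75, 25, 25]) = 5
The new gcd after any change is gcd(5, new_value).
This can be at most 5.
Since 5 > old gcd 1, the gcd CAN increase (e.g., set N[3] = 5).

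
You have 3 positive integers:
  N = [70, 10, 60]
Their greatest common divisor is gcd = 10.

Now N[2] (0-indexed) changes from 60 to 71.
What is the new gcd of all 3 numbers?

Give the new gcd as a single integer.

Numbers: [70, 10, 60], gcd = 10
Change: index 2, 60 -> 71
gcd of the OTHER numbers (without index 2): gcd([70, 10]) = 10
New gcd = gcd(g_others, new_val) = gcd(10, 71) = 1

Answer: 1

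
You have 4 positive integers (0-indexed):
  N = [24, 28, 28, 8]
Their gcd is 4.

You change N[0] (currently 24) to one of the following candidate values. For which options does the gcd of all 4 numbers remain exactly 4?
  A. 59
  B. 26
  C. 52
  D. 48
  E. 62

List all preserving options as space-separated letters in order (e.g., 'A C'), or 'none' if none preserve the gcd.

Answer: C D

Derivation:
Old gcd = 4; gcd of others (without N[0]) = 4
New gcd for candidate v: gcd(4, v). Preserves old gcd iff gcd(4, v) = 4.
  Option A: v=59, gcd(4,59)=1 -> changes
  Option B: v=26, gcd(4,26)=2 -> changes
  Option C: v=52, gcd(4,52)=4 -> preserves
  Option D: v=48, gcd(4,48)=4 -> preserves
  Option E: v=62, gcd(4,62)=2 -> changes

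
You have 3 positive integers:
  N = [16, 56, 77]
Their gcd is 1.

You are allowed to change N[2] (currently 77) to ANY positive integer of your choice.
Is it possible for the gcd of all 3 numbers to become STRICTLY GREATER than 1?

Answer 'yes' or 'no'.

Answer: yes

Derivation:
Current gcd = 1
gcd of all OTHER numbers (without N[2]=77): gcd([16, 56]) = 8
The new gcd after any change is gcd(8, new_value).
This can be at most 8.
Since 8 > old gcd 1, the gcd CAN increase (e.g., set N[2] = 8).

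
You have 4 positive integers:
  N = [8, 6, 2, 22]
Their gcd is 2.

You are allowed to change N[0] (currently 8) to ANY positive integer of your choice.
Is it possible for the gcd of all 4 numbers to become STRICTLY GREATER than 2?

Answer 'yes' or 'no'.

Answer: no

Derivation:
Current gcd = 2
gcd of all OTHER numbers (without N[0]=8): gcd([6, 2, 22]) = 2
The new gcd after any change is gcd(2, new_value).
This can be at most 2.
Since 2 = old gcd 2, the gcd can only stay the same or decrease.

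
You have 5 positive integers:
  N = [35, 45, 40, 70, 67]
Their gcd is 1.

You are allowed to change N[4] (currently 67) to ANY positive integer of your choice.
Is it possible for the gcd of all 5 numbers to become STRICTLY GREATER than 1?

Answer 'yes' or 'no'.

Current gcd = 1
gcd of all OTHER numbers (without N[4]=67): gcd([35, 45, 40, 70]) = 5
The new gcd after any change is gcd(5, new_value).
This can be at most 5.
Since 5 > old gcd 1, the gcd CAN increase (e.g., set N[4] = 5).

Answer: yes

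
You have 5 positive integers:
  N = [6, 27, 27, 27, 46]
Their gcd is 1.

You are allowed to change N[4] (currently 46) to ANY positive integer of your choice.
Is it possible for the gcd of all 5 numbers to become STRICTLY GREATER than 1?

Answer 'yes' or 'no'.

Answer: yes

Derivation:
Current gcd = 1
gcd of all OTHER numbers (without N[4]=46): gcd([6, 27, 27, 27]) = 3
The new gcd after any change is gcd(3, new_value).
This can be at most 3.
Since 3 > old gcd 1, the gcd CAN increase (e.g., set N[4] = 3).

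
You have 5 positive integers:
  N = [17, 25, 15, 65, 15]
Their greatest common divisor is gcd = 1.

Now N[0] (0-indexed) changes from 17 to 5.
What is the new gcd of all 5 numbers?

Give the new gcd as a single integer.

Answer: 5

Derivation:
Numbers: [17, 25, 15, 65, 15], gcd = 1
Change: index 0, 17 -> 5
gcd of the OTHER numbers (without index 0): gcd([25, 15, 65, 15]) = 5
New gcd = gcd(g_others, new_val) = gcd(5, 5) = 5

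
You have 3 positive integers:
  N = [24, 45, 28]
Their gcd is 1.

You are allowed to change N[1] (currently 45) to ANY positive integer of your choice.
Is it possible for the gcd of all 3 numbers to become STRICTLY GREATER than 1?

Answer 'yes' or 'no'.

Current gcd = 1
gcd of all OTHER numbers (without N[1]=45): gcd([24, 28]) = 4
The new gcd after any change is gcd(4, new_value).
This can be at most 4.
Since 4 > old gcd 1, the gcd CAN increase (e.g., set N[1] = 4).

Answer: yes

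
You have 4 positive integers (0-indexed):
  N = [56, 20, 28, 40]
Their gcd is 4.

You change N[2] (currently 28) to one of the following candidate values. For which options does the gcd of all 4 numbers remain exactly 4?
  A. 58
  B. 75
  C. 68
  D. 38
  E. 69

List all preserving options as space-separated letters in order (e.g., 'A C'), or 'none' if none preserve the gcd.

Old gcd = 4; gcd of others (without N[2]) = 4
New gcd for candidate v: gcd(4, v). Preserves old gcd iff gcd(4, v) = 4.
  Option A: v=58, gcd(4,58)=2 -> changes
  Option B: v=75, gcd(4,75)=1 -> changes
  Option C: v=68, gcd(4,68)=4 -> preserves
  Option D: v=38, gcd(4,38)=2 -> changes
  Option E: v=69, gcd(4,69)=1 -> changes

Answer: C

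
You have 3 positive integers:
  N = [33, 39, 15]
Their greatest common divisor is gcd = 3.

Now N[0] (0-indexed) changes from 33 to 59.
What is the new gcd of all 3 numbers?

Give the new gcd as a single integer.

Answer: 1

Derivation:
Numbers: [33, 39, 15], gcd = 3
Change: index 0, 33 -> 59
gcd of the OTHER numbers (without index 0): gcd([39, 15]) = 3
New gcd = gcd(g_others, new_val) = gcd(3, 59) = 1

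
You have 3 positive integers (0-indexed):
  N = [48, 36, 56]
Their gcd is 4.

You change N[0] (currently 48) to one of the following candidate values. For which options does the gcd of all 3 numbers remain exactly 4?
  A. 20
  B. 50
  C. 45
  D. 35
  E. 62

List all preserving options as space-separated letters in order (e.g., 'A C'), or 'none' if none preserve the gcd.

Old gcd = 4; gcd of others (without N[0]) = 4
New gcd for candidate v: gcd(4, v). Preserves old gcd iff gcd(4, v) = 4.
  Option A: v=20, gcd(4,20)=4 -> preserves
  Option B: v=50, gcd(4,50)=2 -> changes
  Option C: v=45, gcd(4,45)=1 -> changes
  Option D: v=35, gcd(4,35)=1 -> changes
  Option E: v=62, gcd(4,62)=2 -> changes

Answer: A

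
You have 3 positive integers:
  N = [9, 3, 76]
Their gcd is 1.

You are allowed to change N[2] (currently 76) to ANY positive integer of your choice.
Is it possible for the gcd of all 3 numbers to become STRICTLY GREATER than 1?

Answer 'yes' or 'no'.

Current gcd = 1
gcd of all OTHER numbers (without N[2]=76): gcd([9, 3]) = 3
The new gcd after any change is gcd(3, new_value).
This can be at most 3.
Since 3 > old gcd 1, the gcd CAN increase (e.g., set N[2] = 3).

Answer: yes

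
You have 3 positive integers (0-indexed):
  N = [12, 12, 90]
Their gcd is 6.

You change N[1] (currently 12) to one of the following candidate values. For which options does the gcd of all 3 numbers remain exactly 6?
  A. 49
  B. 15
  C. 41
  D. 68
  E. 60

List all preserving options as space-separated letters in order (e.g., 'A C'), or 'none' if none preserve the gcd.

Answer: E

Derivation:
Old gcd = 6; gcd of others (without N[1]) = 6
New gcd for candidate v: gcd(6, v). Preserves old gcd iff gcd(6, v) = 6.
  Option A: v=49, gcd(6,49)=1 -> changes
  Option B: v=15, gcd(6,15)=3 -> changes
  Option C: v=41, gcd(6,41)=1 -> changes
  Option D: v=68, gcd(6,68)=2 -> changes
  Option E: v=60, gcd(6,60)=6 -> preserves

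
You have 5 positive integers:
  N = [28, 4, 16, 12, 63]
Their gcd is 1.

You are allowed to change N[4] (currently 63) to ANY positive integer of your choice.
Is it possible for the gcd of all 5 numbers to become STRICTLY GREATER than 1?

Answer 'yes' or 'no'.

Current gcd = 1
gcd of all OTHER numbers (without N[4]=63): gcd([28, 4, 16, 12]) = 4
The new gcd after any change is gcd(4, new_value).
This can be at most 4.
Since 4 > old gcd 1, the gcd CAN increase (e.g., set N[4] = 4).

Answer: yes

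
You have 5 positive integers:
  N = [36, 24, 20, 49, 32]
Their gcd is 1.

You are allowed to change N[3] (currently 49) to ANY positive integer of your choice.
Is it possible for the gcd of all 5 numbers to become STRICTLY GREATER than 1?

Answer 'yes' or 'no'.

Current gcd = 1
gcd of all OTHER numbers (without N[3]=49): gcd([36, 24, 20, 32]) = 4
The new gcd after any change is gcd(4, new_value).
This can be at most 4.
Since 4 > old gcd 1, the gcd CAN increase (e.g., set N[3] = 4).

Answer: yes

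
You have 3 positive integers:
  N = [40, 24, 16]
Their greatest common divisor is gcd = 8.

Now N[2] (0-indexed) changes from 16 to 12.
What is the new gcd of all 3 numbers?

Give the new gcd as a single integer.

Numbers: [40, 24, 16], gcd = 8
Change: index 2, 16 -> 12
gcd of the OTHER numbers (without index 2): gcd([40, 24]) = 8
New gcd = gcd(g_others, new_val) = gcd(8, 12) = 4

Answer: 4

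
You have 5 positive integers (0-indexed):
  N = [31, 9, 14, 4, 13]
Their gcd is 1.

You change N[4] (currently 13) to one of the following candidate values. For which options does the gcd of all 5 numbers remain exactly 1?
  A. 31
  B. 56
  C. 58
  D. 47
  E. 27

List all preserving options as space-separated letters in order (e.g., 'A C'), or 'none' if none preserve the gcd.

Old gcd = 1; gcd of others (without N[4]) = 1
New gcd for candidate v: gcd(1, v). Preserves old gcd iff gcd(1, v) = 1.
  Option A: v=31, gcd(1,31)=1 -> preserves
  Option B: v=56, gcd(1,56)=1 -> preserves
  Option C: v=58, gcd(1,58)=1 -> preserves
  Option D: v=47, gcd(1,47)=1 -> preserves
  Option E: v=27, gcd(1,27)=1 -> preserves

Answer: A B C D E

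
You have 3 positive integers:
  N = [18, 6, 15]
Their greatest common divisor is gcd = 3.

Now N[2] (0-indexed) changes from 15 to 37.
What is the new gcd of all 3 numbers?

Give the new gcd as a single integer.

Answer: 1

Derivation:
Numbers: [18, 6, 15], gcd = 3
Change: index 2, 15 -> 37
gcd of the OTHER numbers (without index 2): gcd([18, 6]) = 6
New gcd = gcd(g_others, new_val) = gcd(6, 37) = 1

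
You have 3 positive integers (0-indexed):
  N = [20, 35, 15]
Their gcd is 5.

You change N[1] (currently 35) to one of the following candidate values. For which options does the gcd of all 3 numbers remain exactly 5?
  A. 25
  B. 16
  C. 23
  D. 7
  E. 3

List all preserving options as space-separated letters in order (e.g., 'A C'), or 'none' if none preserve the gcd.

Answer: A

Derivation:
Old gcd = 5; gcd of others (without N[1]) = 5
New gcd for candidate v: gcd(5, v). Preserves old gcd iff gcd(5, v) = 5.
  Option A: v=25, gcd(5,25)=5 -> preserves
  Option B: v=16, gcd(5,16)=1 -> changes
  Option C: v=23, gcd(5,23)=1 -> changes
  Option D: v=7, gcd(5,7)=1 -> changes
  Option E: v=3, gcd(5,3)=1 -> changes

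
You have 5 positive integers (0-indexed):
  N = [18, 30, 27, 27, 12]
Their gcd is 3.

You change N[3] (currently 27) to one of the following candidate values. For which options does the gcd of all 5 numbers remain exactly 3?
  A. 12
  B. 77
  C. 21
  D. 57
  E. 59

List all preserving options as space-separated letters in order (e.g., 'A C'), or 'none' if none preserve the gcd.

Answer: A C D

Derivation:
Old gcd = 3; gcd of others (without N[3]) = 3
New gcd for candidate v: gcd(3, v). Preserves old gcd iff gcd(3, v) = 3.
  Option A: v=12, gcd(3,12)=3 -> preserves
  Option B: v=77, gcd(3,77)=1 -> changes
  Option C: v=21, gcd(3,21)=3 -> preserves
  Option D: v=57, gcd(3,57)=3 -> preserves
  Option E: v=59, gcd(3,59)=1 -> changes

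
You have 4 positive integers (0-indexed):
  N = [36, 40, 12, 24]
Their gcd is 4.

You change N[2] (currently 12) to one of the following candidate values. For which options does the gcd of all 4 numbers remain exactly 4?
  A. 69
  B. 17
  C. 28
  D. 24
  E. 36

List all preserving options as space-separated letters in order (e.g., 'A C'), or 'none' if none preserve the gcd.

Answer: C D E

Derivation:
Old gcd = 4; gcd of others (without N[2]) = 4
New gcd for candidate v: gcd(4, v). Preserves old gcd iff gcd(4, v) = 4.
  Option A: v=69, gcd(4,69)=1 -> changes
  Option B: v=17, gcd(4,17)=1 -> changes
  Option C: v=28, gcd(4,28)=4 -> preserves
  Option D: v=24, gcd(4,24)=4 -> preserves
  Option E: v=36, gcd(4,36)=4 -> preserves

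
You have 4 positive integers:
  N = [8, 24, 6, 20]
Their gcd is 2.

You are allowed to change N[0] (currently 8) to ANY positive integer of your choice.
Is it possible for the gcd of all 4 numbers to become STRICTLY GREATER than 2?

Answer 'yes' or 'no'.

Answer: no

Derivation:
Current gcd = 2
gcd of all OTHER numbers (without N[0]=8): gcd([24, 6, 20]) = 2
The new gcd after any change is gcd(2, new_value).
This can be at most 2.
Since 2 = old gcd 2, the gcd can only stay the same or decrease.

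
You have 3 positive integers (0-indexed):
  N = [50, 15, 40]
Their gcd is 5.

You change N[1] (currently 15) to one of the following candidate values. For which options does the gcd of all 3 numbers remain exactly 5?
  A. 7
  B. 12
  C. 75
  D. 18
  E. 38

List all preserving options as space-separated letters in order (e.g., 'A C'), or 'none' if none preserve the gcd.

Old gcd = 5; gcd of others (without N[1]) = 10
New gcd for candidate v: gcd(10, v). Preserves old gcd iff gcd(10, v) = 5.
  Option A: v=7, gcd(10,7)=1 -> changes
  Option B: v=12, gcd(10,12)=2 -> changes
  Option C: v=75, gcd(10,75)=5 -> preserves
  Option D: v=18, gcd(10,18)=2 -> changes
  Option E: v=38, gcd(10,38)=2 -> changes

Answer: C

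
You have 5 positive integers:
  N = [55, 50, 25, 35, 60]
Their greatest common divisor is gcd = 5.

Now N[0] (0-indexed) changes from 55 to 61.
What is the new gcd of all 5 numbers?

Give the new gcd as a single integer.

Numbers: [55, 50, 25, 35, 60], gcd = 5
Change: index 0, 55 -> 61
gcd of the OTHER numbers (without index 0): gcd([50, 25, 35, 60]) = 5
New gcd = gcd(g_others, new_val) = gcd(5, 61) = 1

Answer: 1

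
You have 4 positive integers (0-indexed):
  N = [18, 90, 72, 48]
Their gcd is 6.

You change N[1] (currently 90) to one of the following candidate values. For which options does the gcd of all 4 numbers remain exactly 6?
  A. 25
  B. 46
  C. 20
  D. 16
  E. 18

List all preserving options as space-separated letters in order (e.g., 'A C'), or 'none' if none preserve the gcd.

Old gcd = 6; gcd of others (without N[1]) = 6
New gcd for candidate v: gcd(6, v). Preserves old gcd iff gcd(6, v) = 6.
  Option A: v=25, gcd(6,25)=1 -> changes
  Option B: v=46, gcd(6,46)=2 -> changes
  Option C: v=20, gcd(6,20)=2 -> changes
  Option D: v=16, gcd(6,16)=2 -> changes
  Option E: v=18, gcd(6,18)=6 -> preserves

Answer: E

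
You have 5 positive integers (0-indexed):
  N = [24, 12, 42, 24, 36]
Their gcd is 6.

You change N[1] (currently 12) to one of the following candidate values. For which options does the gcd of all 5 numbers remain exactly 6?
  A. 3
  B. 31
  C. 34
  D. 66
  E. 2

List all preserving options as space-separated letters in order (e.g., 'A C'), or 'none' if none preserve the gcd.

Old gcd = 6; gcd of others (without N[1]) = 6
New gcd for candidate v: gcd(6, v). Preserves old gcd iff gcd(6, v) = 6.
  Option A: v=3, gcd(6,3)=3 -> changes
  Option B: v=31, gcd(6,31)=1 -> changes
  Option C: v=34, gcd(6,34)=2 -> changes
  Option D: v=66, gcd(6,66)=6 -> preserves
  Option E: v=2, gcd(6,2)=2 -> changes

Answer: D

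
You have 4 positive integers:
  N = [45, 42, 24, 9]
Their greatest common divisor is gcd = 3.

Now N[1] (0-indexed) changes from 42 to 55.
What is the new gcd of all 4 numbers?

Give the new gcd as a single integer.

Answer: 1

Derivation:
Numbers: [45, 42, 24, 9], gcd = 3
Change: index 1, 42 -> 55
gcd of the OTHER numbers (without index 1): gcd([45, 24, 9]) = 3
New gcd = gcd(g_others, new_val) = gcd(3, 55) = 1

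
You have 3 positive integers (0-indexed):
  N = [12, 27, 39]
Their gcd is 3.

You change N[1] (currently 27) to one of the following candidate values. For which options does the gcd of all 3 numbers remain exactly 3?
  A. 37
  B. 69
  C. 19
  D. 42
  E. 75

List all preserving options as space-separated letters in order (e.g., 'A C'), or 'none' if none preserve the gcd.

Old gcd = 3; gcd of others (without N[1]) = 3
New gcd for candidate v: gcd(3, v). Preserves old gcd iff gcd(3, v) = 3.
  Option A: v=37, gcd(3,37)=1 -> changes
  Option B: v=69, gcd(3,69)=3 -> preserves
  Option C: v=19, gcd(3,19)=1 -> changes
  Option D: v=42, gcd(3,42)=3 -> preserves
  Option E: v=75, gcd(3,75)=3 -> preserves

Answer: B D E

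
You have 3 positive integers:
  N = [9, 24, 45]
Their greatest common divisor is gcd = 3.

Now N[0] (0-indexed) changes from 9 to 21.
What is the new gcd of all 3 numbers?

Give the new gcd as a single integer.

Numbers: [9, 24, 45], gcd = 3
Change: index 0, 9 -> 21
gcd of the OTHER numbers (without index 0): gcd([24, 45]) = 3
New gcd = gcd(g_others, new_val) = gcd(3, 21) = 3

Answer: 3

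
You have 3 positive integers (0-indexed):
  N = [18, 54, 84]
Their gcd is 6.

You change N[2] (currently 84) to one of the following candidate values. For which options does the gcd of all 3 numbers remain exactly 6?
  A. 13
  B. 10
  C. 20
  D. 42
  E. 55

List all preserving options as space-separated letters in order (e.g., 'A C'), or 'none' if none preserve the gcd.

Answer: D

Derivation:
Old gcd = 6; gcd of others (without N[2]) = 18
New gcd for candidate v: gcd(18, v). Preserves old gcd iff gcd(18, v) = 6.
  Option A: v=13, gcd(18,13)=1 -> changes
  Option B: v=10, gcd(18,10)=2 -> changes
  Option C: v=20, gcd(18,20)=2 -> changes
  Option D: v=42, gcd(18,42)=6 -> preserves
  Option E: v=55, gcd(18,55)=1 -> changes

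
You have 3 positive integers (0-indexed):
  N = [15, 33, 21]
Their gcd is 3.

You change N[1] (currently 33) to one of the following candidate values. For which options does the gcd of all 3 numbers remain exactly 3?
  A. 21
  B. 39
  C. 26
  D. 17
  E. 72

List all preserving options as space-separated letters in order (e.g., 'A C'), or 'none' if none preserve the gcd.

Answer: A B E

Derivation:
Old gcd = 3; gcd of others (without N[1]) = 3
New gcd for candidate v: gcd(3, v). Preserves old gcd iff gcd(3, v) = 3.
  Option A: v=21, gcd(3,21)=3 -> preserves
  Option B: v=39, gcd(3,39)=3 -> preserves
  Option C: v=26, gcd(3,26)=1 -> changes
  Option D: v=17, gcd(3,17)=1 -> changes
  Option E: v=72, gcd(3,72)=3 -> preserves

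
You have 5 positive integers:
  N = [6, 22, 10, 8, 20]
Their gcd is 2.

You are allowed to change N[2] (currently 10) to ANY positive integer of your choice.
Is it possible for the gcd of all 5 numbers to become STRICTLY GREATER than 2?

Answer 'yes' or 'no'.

Answer: no

Derivation:
Current gcd = 2
gcd of all OTHER numbers (without N[2]=10): gcd([6, 22, 8, 20]) = 2
The new gcd after any change is gcd(2, new_value).
This can be at most 2.
Since 2 = old gcd 2, the gcd can only stay the same or decrease.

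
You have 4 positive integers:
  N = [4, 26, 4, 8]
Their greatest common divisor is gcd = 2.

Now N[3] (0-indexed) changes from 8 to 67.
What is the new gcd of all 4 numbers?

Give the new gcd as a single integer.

Numbers: [4, 26, 4, 8], gcd = 2
Change: index 3, 8 -> 67
gcd of the OTHER numbers (without index 3): gcd([4, 26, 4]) = 2
New gcd = gcd(g_others, new_val) = gcd(2, 67) = 1

Answer: 1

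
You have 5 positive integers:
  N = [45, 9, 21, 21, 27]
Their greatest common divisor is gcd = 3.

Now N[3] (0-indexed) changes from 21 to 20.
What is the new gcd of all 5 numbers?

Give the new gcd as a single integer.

Numbers: [45, 9, 21, 21, 27], gcd = 3
Change: index 3, 21 -> 20
gcd of the OTHER numbers (without index 3): gcd([45, 9, 21, 27]) = 3
New gcd = gcd(g_others, new_val) = gcd(3, 20) = 1

Answer: 1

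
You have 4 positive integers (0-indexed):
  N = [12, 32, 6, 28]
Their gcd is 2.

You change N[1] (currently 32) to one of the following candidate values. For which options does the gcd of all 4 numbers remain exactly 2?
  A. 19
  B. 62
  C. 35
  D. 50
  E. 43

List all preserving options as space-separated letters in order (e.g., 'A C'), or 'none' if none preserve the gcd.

Old gcd = 2; gcd of others (without N[1]) = 2
New gcd for candidate v: gcd(2, v). Preserves old gcd iff gcd(2, v) = 2.
  Option A: v=19, gcd(2,19)=1 -> changes
  Option B: v=62, gcd(2,62)=2 -> preserves
  Option C: v=35, gcd(2,35)=1 -> changes
  Option D: v=50, gcd(2,50)=2 -> preserves
  Option E: v=43, gcd(2,43)=1 -> changes

Answer: B D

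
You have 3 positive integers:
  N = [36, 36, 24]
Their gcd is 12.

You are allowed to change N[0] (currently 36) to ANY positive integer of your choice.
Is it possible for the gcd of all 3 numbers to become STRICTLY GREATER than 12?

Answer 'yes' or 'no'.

Current gcd = 12
gcd of all OTHER numbers (without N[0]=36): gcd([36, 24]) = 12
The new gcd after any change is gcd(12, new_value).
This can be at most 12.
Since 12 = old gcd 12, the gcd can only stay the same or decrease.

Answer: no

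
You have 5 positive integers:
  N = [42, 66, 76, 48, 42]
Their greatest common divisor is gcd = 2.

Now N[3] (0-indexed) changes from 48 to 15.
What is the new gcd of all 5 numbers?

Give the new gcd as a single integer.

Answer: 1

Derivation:
Numbers: [42, 66, 76, 48, 42], gcd = 2
Change: index 3, 48 -> 15
gcd of the OTHER numbers (without index 3): gcd([42, 66, 76, 42]) = 2
New gcd = gcd(g_others, new_val) = gcd(2, 15) = 1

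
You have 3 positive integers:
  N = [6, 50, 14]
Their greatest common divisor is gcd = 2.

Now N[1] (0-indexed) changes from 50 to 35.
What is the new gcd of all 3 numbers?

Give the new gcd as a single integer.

Answer: 1

Derivation:
Numbers: [6, 50, 14], gcd = 2
Change: index 1, 50 -> 35
gcd of the OTHER numbers (without index 1): gcd([6, 14]) = 2
New gcd = gcd(g_others, new_val) = gcd(2, 35) = 1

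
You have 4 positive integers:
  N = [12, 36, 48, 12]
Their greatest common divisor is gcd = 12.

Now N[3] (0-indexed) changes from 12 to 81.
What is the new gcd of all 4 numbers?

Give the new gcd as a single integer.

Answer: 3

Derivation:
Numbers: [12, 36, 48, 12], gcd = 12
Change: index 3, 12 -> 81
gcd of the OTHER numbers (without index 3): gcd([12, 36, 48]) = 12
New gcd = gcd(g_others, new_val) = gcd(12, 81) = 3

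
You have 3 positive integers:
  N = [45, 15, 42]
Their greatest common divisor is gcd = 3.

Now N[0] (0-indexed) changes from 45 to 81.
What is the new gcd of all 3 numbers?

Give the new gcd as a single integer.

Numbers: [45, 15, 42], gcd = 3
Change: index 0, 45 -> 81
gcd of the OTHER numbers (without index 0): gcd([15, 42]) = 3
New gcd = gcd(g_others, new_val) = gcd(3, 81) = 3

Answer: 3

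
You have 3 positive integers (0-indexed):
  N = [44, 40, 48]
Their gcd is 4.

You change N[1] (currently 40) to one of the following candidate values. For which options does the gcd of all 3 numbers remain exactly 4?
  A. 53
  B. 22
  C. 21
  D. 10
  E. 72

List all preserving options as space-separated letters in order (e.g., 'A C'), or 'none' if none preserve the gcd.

Old gcd = 4; gcd of others (without N[1]) = 4
New gcd for candidate v: gcd(4, v). Preserves old gcd iff gcd(4, v) = 4.
  Option A: v=53, gcd(4,53)=1 -> changes
  Option B: v=22, gcd(4,22)=2 -> changes
  Option C: v=21, gcd(4,21)=1 -> changes
  Option D: v=10, gcd(4,10)=2 -> changes
  Option E: v=72, gcd(4,72)=4 -> preserves

Answer: E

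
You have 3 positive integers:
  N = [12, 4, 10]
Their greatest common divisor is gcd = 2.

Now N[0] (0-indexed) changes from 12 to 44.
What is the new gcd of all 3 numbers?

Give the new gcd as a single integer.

Answer: 2

Derivation:
Numbers: [12, 4, 10], gcd = 2
Change: index 0, 12 -> 44
gcd of the OTHER numbers (without index 0): gcd([4, 10]) = 2
New gcd = gcd(g_others, new_val) = gcd(2, 44) = 2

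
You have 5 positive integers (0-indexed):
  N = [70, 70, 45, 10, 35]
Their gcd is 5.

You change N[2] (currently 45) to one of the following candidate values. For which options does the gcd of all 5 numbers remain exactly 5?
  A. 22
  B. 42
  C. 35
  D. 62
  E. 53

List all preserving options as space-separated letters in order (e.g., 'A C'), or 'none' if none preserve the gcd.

Answer: C

Derivation:
Old gcd = 5; gcd of others (without N[2]) = 5
New gcd for candidate v: gcd(5, v). Preserves old gcd iff gcd(5, v) = 5.
  Option A: v=22, gcd(5,22)=1 -> changes
  Option B: v=42, gcd(5,42)=1 -> changes
  Option C: v=35, gcd(5,35)=5 -> preserves
  Option D: v=62, gcd(5,62)=1 -> changes
  Option E: v=53, gcd(5,53)=1 -> changes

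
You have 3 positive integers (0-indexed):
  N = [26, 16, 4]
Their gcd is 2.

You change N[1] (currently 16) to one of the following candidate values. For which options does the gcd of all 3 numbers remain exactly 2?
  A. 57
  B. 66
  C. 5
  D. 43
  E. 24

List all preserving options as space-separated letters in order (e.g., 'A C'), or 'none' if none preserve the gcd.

Old gcd = 2; gcd of others (without N[1]) = 2
New gcd for candidate v: gcd(2, v). Preserves old gcd iff gcd(2, v) = 2.
  Option A: v=57, gcd(2,57)=1 -> changes
  Option B: v=66, gcd(2,66)=2 -> preserves
  Option C: v=5, gcd(2,5)=1 -> changes
  Option D: v=43, gcd(2,43)=1 -> changes
  Option E: v=24, gcd(2,24)=2 -> preserves

Answer: B E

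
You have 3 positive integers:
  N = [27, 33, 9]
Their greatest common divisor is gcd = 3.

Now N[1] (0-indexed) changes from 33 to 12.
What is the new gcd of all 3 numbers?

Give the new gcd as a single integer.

Numbers: [27, 33, 9], gcd = 3
Change: index 1, 33 -> 12
gcd of the OTHER numbers (without index 1): gcd([27, 9]) = 9
New gcd = gcd(g_others, new_val) = gcd(9, 12) = 3

Answer: 3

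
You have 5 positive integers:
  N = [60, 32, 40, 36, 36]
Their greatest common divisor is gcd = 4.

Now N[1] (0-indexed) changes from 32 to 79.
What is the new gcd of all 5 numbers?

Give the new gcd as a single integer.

Answer: 1

Derivation:
Numbers: [60, 32, 40, 36, 36], gcd = 4
Change: index 1, 32 -> 79
gcd of the OTHER numbers (without index 1): gcd([60, 40, 36, 36]) = 4
New gcd = gcd(g_others, new_val) = gcd(4, 79) = 1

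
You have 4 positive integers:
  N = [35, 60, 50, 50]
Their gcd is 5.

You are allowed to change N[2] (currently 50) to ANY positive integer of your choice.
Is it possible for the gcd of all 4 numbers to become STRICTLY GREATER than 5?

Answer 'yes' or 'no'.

Answer: no

Derivation:
Current gcd = 5
gcd of all OTHER numbers (without N[2]=50): gcd([35, 60, 50]) = 5
The new gcd after any change is gcd(5, new_value).
This can be at most 5.
Since 5 = old gcd 5, the gcd can only stay the same or decrease.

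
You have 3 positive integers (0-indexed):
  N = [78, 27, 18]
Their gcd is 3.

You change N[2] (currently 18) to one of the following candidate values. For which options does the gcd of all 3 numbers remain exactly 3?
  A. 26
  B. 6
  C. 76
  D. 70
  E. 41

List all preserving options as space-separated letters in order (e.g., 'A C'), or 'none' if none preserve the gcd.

Answer: B

Derivation:
Old gcd = 3; gcd of others (without N[2]) = 3
New gcd for candidate v: gcd(3, v). Preserves old gcd iff gcd(3, v) = 3.
  Option A: v=26, gcd(3,26)=1 -> changes
  Option B: v=6, gcd(3,6)=3 -> preserves
  Option C: v=76, gcd(3,76)=1 -> changes
  Option D: v=70, gcd(3,70)=1 -> changes
  Option E: v=41, gcd(3,41)=1 -> changes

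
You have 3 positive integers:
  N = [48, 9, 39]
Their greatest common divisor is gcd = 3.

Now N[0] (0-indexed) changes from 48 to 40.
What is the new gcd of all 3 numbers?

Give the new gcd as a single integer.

Answer: 1

Derivation:
Numbers: [48, 9, 39], gcd = 3
Change: index 0, 48 -> 40
gcd of the OTHER numbers (without index 0): gcd([9, 39]) = 3
New gcd = gcd(g_others, new_val) = gcd(3, 40) = 1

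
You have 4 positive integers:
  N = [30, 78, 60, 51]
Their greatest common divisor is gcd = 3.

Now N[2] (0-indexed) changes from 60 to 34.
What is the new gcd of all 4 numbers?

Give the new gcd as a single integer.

Answer: 1

Derivation:
Numbers: [30, 78, 60, 51], gcd = 3
Change: index 2, 60 -> 34
gcd of the OTHER numbers (without index 2): gcd([30, 78, 51]) = 3
New gcd = gcd(g_others, new_val) = gcd(3, 34) = 1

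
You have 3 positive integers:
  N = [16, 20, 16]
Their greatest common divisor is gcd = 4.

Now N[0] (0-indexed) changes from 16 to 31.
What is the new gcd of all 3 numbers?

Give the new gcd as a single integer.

Answer: 1

Derivation:
Numbers: [16, 20, 16], gcd = 4
Change: index 0, 16 -> 31
gcd of the OTHER numbers (without index 0): gcd([20, 16]) = 4
New gcd = gcd(g_others, new_val) = gcd(4, 31) = 1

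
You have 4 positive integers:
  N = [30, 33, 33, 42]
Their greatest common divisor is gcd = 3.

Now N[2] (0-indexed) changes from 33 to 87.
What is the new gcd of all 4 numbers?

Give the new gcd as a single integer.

Answer: 3

Derivation:
Numbers: [30, 33, 33, 42], gcd = 3
Change: index 2, 33 -> 87
gcd of the OTHER numbers (without index 2): gcd([30, 33, 42]) = 3
New gcd = gcd(g_others, new_val) = gcd(3, 87) = 3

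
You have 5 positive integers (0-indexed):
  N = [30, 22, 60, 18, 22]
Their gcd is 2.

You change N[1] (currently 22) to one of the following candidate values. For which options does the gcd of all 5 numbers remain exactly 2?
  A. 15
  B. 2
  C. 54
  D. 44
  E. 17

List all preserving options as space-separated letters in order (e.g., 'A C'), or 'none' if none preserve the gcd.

Answer: B C D

Derivation:
Old gcd = 2; gcd of others (without N[1]) = 2
New gcd for candidate v: gcd(2, v). Preserves old gcd iff gcd(2, v) = 2.
  Option A: v=15, gcd(2,15)=1 -> changes
  Option B: v=2, gcd(2,2)=2 -> preserves
  Option C: v=54, gcd(2,54)=2 -> preserves
  Option D: v=44, gcd(2,44)=2 -> preserves
  Option E: v=17, gcd(2,17)=1 -> changes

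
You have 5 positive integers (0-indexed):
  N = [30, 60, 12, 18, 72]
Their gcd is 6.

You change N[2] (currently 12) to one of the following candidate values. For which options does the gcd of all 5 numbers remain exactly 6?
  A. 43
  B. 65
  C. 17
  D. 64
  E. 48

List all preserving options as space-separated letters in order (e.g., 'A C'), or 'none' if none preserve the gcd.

Old gcd = 6; gcd of others (without N[2]) = 6
New gcd for candidate v: gcd(6, v). Preserves old gcd iff gcd(6, v) = 6.
  Option A: v=43, gcd(6,43)=1 -> changes
  Option B: v=65, gcd(6,65)=1 -> changes
  Option C: v=17, gcd(6,17)=1 -> changes
  Option D: v=64, gcd(6,64)=2 -> changes
  Option E: v=48, gcd(6,48)=6 -> preserves

Answer: E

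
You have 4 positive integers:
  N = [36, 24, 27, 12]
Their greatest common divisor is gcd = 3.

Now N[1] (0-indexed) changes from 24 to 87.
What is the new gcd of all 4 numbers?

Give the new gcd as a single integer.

Numbers: [36, 24, 27, 12], gcd = 3
Change: index 1, 24 -> 87
gcd of the OTHER numbers (without index 1): gcd([36, 27, 12]) = 3
New gcd = gcd(g_others, new_val) = gcd(3, 87) = 3

Answer: 3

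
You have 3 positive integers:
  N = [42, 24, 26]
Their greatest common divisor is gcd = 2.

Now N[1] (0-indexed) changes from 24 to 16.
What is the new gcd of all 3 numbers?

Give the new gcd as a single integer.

Numbers: [42, 24, 26], gcd = 2
Change: index 1, 24 -> 16
gcd of the OTHER numbers (without index 1): gcd([42, 26]) = 2
New gcd = gcd(g_others, new_val) = gcd(2, 16) = 2

Answer: 2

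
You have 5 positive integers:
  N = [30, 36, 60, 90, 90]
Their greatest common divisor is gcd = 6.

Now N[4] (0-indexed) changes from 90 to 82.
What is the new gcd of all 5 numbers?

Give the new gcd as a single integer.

Answer: 2

Derivation:
Numbers: [30, 36, 60, 90, 90], gcd = 6
Change: index 4, 90 -> 82
gcd of the OTHER numbers (without index 4): gcd([30, 36, 60, 90]) = 6
New gcd = gcd(g_others, new_val) = gcd(6, 82) = 2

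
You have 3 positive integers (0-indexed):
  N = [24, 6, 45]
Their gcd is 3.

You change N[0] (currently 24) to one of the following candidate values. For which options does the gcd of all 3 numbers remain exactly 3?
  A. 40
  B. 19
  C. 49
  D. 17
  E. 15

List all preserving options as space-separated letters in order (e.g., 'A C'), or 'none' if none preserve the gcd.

Answer: E

Derivation:
Old gcd = 3; gcd of others (without N[0]) = 3
New gcd for candidate v: gcd(3, v). Preserves old gcd iff gcd(3, v) = 3.
  Option A: v=40, gcd(3,40)=1 -> changes
  Option B: v=19, gcd(3,19)=1 -> changes
  Option C: v=49, gcd(3,49)=1 -> changes
  Option D: v=17, gcd(3,17)=1 -> changes
  Option E: v=15, gcd(3,15)=3 -> preserves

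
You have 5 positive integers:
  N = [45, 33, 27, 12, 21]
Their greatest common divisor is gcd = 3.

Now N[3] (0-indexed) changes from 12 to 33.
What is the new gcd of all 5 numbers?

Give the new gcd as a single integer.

Answer: 3

Derivation:
Numbers: [45, 33, 27, 12, 21], gcd = 3
Change: index 3, 12 -> 33
gcd of the OTHER numbers (without index 3): gcd([45, 33, 27, 21]) = 3
New gcd = gcd(g_others, new_val) = gcd(3, 33) = 3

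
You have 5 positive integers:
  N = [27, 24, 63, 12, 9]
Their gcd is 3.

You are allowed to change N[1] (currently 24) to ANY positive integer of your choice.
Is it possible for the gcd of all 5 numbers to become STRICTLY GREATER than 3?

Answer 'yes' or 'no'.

Current gcd = 3
gcd of all OTHER numbers (without N[1]=24): gcd([27, 63, 12, 9]) = 3
The new gcd after any change is gcd(3, new_value).
This can be at most 3.
Since 3 = old gcd 3, the gcd can only stay the same or decrease.

Answer: no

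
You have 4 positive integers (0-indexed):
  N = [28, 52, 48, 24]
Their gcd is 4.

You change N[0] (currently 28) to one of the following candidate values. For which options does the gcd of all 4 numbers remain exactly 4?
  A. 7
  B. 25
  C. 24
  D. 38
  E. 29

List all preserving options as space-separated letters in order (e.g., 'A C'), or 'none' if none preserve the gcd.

Answer: C

Derivation:
Old gcd = 4; gcd of others (without N[0]) = 4
New gcd for candidate v: gcd(4, v). Preserves old gcd iff gcd(4, v) = 4.
  Option A: v=7, gcd(4,7)=1 -> changes
  Option B: v=25, gcd(4,25)=1 -> changes
  Option C: v=24, gcd(4,24)=4 -> preserves
  Option D: v=38, gcd(4,38)=2 -> changes
  Option E: v=29, gcd(4,29)=1 -> changes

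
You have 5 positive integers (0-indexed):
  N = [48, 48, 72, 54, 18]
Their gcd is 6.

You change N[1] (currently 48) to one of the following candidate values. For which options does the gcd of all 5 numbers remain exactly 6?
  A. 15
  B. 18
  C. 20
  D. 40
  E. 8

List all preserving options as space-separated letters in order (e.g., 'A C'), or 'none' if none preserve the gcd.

Old gcd = 6; gcd of others (without N[1]) = 6
New gcd for candidate v: gcd(6, v). Preserves old gcd iff gcd(6, v) = 6.
  Option A: v=15, gcd(6,15)=3 -> changes
  Option B: v=18, gcd(6,18)=6 -> preserves
  Option C: v=20, gcd(6,20)=2 -> changes
  Option D: v=40, gcd(6,40)=2 -> changes
  Option E: v=8, gcd(6,8)=2 -> changes

Answer: B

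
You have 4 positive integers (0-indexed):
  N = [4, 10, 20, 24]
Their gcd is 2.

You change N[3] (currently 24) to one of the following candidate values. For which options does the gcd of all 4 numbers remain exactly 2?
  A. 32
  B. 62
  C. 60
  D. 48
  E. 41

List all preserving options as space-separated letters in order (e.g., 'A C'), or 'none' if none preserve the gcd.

Old gcd = 2; gcd of others (without N[3]) = 2
New gcd for candidate v: gcd(2, v). Preserves old gcd iff gcd(2, v) = 2.
  Option A: v=32, gcd(2,32)=2 -> preserves
  Option B: v=62, gcd(2,62)=2 -> preserves
  Option C: v=60, gcd(2,60)=2 -> preserves
  Option D: v=48, gcd(2,48)=2 -> preserves
  Option E: v=41, gcd(2,41)=1 -> changes

Answer: A B C D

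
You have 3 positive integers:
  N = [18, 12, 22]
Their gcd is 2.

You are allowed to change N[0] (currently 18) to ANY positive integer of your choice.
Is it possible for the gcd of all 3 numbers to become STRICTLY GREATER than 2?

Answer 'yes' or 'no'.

Answer: no

Derivation:
Current gcd = 2
gcd of all OTHER numbers (without N[0]=18): gcd([12, 22]) = 2
The new gcd after any change is gcd(2, new_value).
This can be at most 2.
Since 2 = old gcd 2, the gcd can only stay the same or decrease.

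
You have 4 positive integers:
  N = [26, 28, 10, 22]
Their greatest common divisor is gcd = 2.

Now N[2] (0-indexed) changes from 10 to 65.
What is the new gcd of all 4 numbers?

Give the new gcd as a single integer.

Answer: 1

Derivation:
Numbers: [26, 28, 10, 22], gcd = 2
Change: index 2, 10 -> 65
gcd of the OTHER numbers (without index 2): gcd([26, 28, 22]) = 2
New gcd = gcd(g_others, new_val) = gcd(2, 65) = 1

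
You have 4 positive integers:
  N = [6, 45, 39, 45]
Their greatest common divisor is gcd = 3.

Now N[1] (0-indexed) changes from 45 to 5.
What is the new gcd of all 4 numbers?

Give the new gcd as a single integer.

Numbers: [6, 45, 39, 45], gcd = 3
Change: index 1, 45 -> 5
gcd of the OTHER numbers (without index 1): gcd([6, 39, 45]) = 3
New gcd = gcd(g_others, new_val) = gcd(3, 5) = 1

Answer: 1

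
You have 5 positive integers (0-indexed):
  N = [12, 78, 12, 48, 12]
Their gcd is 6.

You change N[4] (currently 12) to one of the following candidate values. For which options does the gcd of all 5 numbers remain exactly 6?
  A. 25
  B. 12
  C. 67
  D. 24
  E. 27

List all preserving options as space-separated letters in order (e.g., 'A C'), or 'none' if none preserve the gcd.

Answer: B D

Derivation:
Old gcd = 6; gcd of others (without N[4]) = 6
New gcd for candidate v: gcd(6, v). Preserves old gcd iff gcd(6, v) = 6.
  Option A: v=25, gcd(6,25)=1 -> changes
  Option B: v=12, gcd(6,12)=6 -> preserves
  Option C: v=67, gcd(6,67)=1 -> changes
  Option D: v=24, gcd(6,24)=6 -> preserves
  Option E: v=27, gcd(6,27)=3 -> changes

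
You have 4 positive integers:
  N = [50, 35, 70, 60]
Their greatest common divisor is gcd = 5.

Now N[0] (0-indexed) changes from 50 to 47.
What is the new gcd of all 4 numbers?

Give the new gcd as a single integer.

Numbers: [50, 35, 70, 60], gcd = 5
Change: index 0, 50 -> 47
gcd of the OTHER numbers (without index 0): gcd([35, 70, 60]) = 5
New gcd = gcd(g_others, new_val) = gcd(5, 47) = 1

Answer: 1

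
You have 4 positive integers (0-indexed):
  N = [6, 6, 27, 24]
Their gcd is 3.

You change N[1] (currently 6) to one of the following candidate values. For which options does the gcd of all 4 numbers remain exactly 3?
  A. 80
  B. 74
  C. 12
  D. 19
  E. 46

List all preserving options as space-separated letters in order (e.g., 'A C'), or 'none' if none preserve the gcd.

Old gcd = 3; gcd of others (without N[1]) = 3
New gcd for candidate v: gcd(3, v). Preserves old gcd iff gcd(3, v) = 3.
  Option A: v=80, gcd(3,80)=1 -> changes
  Option B: v=74, gcd(3,74)=1 -> changes
  Option C: v=12, gcd(3,12)=3 -> preserves
  Option D: v=19, gcd(3,19)=1 -> changes
  Option E: v=46, gcd(3,46)=1 -> changes

Answer: C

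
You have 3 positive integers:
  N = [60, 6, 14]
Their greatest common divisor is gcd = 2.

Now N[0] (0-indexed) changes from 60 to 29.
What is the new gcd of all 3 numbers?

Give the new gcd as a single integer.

Answer: 1

Derivation:
Numbers: [60, 6, 14], gcd = 2
Change: index 0, 60 -> 29
gcd of the OTHER numbers (without index 0): gcd([6, 14]) = 2
New gcd = gcd(g_others, new_val) = gcd(2, 29) = 1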